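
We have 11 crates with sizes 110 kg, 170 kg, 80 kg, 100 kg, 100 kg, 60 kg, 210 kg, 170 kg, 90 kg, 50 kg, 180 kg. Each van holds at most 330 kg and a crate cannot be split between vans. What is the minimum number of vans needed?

Total = 210 + 180 + 170 + 170 + 110 + 100 + 100 + 90 + 80 + 60 + 50 = 1320 kg.
Lower bound: ⌈1320/330⌉ = 4 vans.
A packing using 5 vans:
  van 1: 210 + 110 = 320
  van 2: 180 + 100 + 50 = 330
  van 3: 170 + 100 + 60 = 330
  van 4: 170 + 90 = 260
  van 5: 80 = 80
No arrangement into 4 vans stays within capacity, so 5 is optimal.

5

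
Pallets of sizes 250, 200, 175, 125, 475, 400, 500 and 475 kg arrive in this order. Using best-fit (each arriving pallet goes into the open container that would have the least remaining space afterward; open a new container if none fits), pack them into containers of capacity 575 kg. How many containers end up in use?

5

  250 → container 1 (new)  [load 250/575]
  200 → container 1  [load 450/575]
  175 → container 2 (new)  [load 175/575]
  125 → container 1  [load 575/575]
  475 → container 3 (new)  [load 475/575]
  400 → container 2  [load 575/575]
  500 → container 4 (new)  [load 500/575]
  475 → container 5 (new)  [load 475/575]
5 containers opened.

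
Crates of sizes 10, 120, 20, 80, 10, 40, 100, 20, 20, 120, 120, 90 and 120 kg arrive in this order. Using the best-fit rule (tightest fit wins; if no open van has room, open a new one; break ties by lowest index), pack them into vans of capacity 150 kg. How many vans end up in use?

  10 → van 1 (new)  [load 10/150]
  120 → van 1  [load 130/150]
  20 → van 1  [load 150/150]
  80 → van 2 (new)  [load 80/150]
  10 → van 2  [load 90/150]
  40 → van 2  [load 130/150]
  100 → van 3 (new)  [load 100/150]
  20 → van 2  [load 150/150]
  20 → van 3  [load 120/150]
  120 → van 4 (new)  [load 120/150]
  120 → van 5 (new)  [load 120/150]
  90 → van 6 (new)  [load 90/150]
  120 → van 7 (new)  [load 120/150]
7 vans opened.

7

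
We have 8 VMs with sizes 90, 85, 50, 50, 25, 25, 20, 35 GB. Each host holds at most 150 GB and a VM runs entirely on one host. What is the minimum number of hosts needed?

3

Total = 90 + 85 + 50 + 50 + 35 + 25 + 25 + 20 = 380 GB.
Lower bound: ⌈380/150⌉ = 3 hosts.
A packing using 3 hosts:
  host 1: 90 + 50 = 140
  host 2: 85 + 50 = 135
  host 3: 35 + 25 + 25 + 20 = 105
This matches the lower bound, so 3 is optimal.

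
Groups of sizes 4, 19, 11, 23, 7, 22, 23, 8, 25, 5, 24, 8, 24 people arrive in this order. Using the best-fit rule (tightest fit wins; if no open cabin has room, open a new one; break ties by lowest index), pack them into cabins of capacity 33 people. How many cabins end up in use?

7

  4 → cabin 1 (new)  [load 4/33]
  19 → cabin 1  [load 23/33]
  11 → cabin 2 (new)  [load 11/33]
  23 → cabin 3 (new)  [load 23/33]
  7 → cabin 1  [load 30/33]
  22 → cabin 2  [load 33/33]
  23 → cabin 4 (new)  [load 23/33]
  8 → cabin 3  [load 31/33]
  25 → cabin 5 (new)  [load 25/33]
  5 → cabin 5  [load 30/33]
  24 → cabin 6 (new)  [load 24/33]
  8 → cabin 6  [load 32/33]
  24 → cabin 7 (new)  [load 24/33]
7 cabins opened.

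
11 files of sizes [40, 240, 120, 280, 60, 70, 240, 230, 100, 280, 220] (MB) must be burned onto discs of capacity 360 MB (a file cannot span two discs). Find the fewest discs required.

6

Total = 280 + 280 + 240 + 240 + 230 + 220 + 120 + 100 + 70 + 60 + 40 = 1880 MB.
Lower bound: ⌈1880/360⌉ = 6 discs.
A packing using 6 discs:
  disc 1: 280 + 70 = 350
  disc 2: 280 + 60 = 340
  disc 3: 240 + 120 = 360
  disc 4: 240 + 100 = 340
  disc 5: 230 + 40 = 270
  disc 6: 220 = 220
This matches the lower bound, so 6 is optimal.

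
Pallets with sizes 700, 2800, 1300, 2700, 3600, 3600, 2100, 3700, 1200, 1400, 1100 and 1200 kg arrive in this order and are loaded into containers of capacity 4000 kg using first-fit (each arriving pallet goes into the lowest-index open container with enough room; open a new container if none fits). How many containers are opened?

7

  700 → container 1 (new)  [load 700/4000]
  2800 → container 1  [load 3500/4000]
  1300 → container 2 (new)  [load 1300/4000]
  2700 → container 2  [load 4000/4000]
  3600 → container 3 (new)  [load 3600/4000]
  3600 → container 4 (new)  [load 3600/4000]
  2100 → container 5 (new)  [load 2100/4000]
  3700 → container 6 (new)  [load 3700/4000]
  1200 → container 5  [load 3300/4000]
  1400 → container 7 (new)  [load 1400/4000]
  1100 → container 7  [load 2500/4000]
  1200 → container 7  [load 3700/4000]
7 containers opened.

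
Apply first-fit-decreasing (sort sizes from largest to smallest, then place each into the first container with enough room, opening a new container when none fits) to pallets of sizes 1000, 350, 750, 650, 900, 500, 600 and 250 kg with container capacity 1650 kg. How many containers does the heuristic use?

4

Sorted descending: 1000, 900, 750, 650, 600, 500, 350, 250.
  1000 → container 1 (new)  [load 1000/1650]
  900 → container 2 (new)  [load 900/1650]
  750 → container 2  [load 1650/1650]
  650 → container 1  [load 1650/1650]
  600 → container 3 (new)  [load 600/1650]
  500 → container 3  [load 1100/1650]
  350 → container 3  [load 1450/1650]
  250 → container 4 (new)  [load 250/1650]
4 containers opened.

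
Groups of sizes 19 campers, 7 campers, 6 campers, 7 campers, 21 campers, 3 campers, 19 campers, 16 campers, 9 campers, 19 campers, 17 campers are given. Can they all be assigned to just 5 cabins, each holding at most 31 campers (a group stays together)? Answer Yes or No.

No

Total = 143 campers; ⌈143/31⌉ = 5.
6 groups each exceed half the capacity and cannot share a cabin, forcing at least 6 cabins.
At least 6 cabins are required, but only 5 are allowed.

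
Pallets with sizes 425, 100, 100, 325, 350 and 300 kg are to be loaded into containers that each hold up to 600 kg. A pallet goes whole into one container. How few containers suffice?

Total = 425 + 350 + 325 + 300 + 100 + 100 = 1600 kg.
Lower bound: ⌈1600/600⌉ = 3 containers.
A packing using 4 containers:
  container 1: 425 + 100 = 525
  container 2: 350 + 100 = 450
  container 3: 325 = 325
  container 4: 300 = 300
No arrangement into 3 containers stays within capacity, so 4 is optimal.

4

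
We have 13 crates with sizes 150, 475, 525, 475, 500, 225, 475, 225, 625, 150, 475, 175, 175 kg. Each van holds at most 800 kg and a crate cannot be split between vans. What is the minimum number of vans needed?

7

Total = 625 + 525 + 500 + 475 + 475 + 475 + 475 + 225 + 225 + 175 + 175 + 150 + 150 = 4650 kg.
Lower bound: ⌈4650/800⌉ = 6 vans.
Also, 7 crates each exceed 400 kg, and no two of those can share a van, so at least 7 vans are needed.
A packing using 7 vans:
  van 1: 625 + 175 = 800
  van 2: 525 + 225 = 750
  van 3: 500 + 225 = 725
  van 4: 475 + 175 + 150 = 800
  van 5: 475 + 150 = 625
  van 6: 475 = 475
  van 7: 475 = 475
This matches the lower bound, so 7 is optimal.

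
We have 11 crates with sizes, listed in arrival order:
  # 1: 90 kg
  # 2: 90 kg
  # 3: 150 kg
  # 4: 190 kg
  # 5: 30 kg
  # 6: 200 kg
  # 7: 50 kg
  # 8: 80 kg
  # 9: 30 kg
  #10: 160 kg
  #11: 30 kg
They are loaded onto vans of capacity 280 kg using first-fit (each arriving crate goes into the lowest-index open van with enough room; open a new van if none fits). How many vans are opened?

  90 → van 1 (new)  [load 90/280]
  90 → van 1  [load 180/280]
  150 → van 2 (new)  [load 150/280]
  190 → van 3 (new)  [load 190/280]
  30 → van 1  [load 210/280]
  200 → van 4 (new)  [load 200/280]
  50 → van 1  [load 260/280]
  80 → van 2  [load 230/280]
  30 → van 2  [load 260/280]
  160 → van 5 (new)  [load 160/280]
  30 → van 3  [load 220/280]
5 vans opened.

5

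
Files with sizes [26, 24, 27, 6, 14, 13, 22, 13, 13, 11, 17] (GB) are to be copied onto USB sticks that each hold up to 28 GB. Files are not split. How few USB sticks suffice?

Total = 27 + 26 + 24 + 22 + 17 + 14 + 13 + 13 + 13 + 11 + 6 = 186 GB.
Lower bound: ⌈186/28⌉ = 7 USB sticks.
A packing using 7 USB sticks:
  USB stick 1: 27 = 27
  USB stick 2: 26 = 26
  USB stick 3: 24 = 24
  USB stick 4: 22 + 6 = 28
  USB stick 5: 17 + 11 = 28
  USB stick 6: 14 + 13 = 27
  USB stick 7: 13 + 13 = 26
This matches the lower bound, so 7 is optimal.

7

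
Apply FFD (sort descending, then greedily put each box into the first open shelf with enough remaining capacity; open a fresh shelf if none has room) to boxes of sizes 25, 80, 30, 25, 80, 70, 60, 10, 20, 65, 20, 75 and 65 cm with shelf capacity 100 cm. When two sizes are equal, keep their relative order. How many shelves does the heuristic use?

Sorted descending: 80, 80, 75, 70, 65, 65, 60, 30, 25, 25, 20, 20, 10.
  80 → shelf 1 (new)  [load 80/100]
  80 → shelf 2 (new)  [load 80/100]
  75 → shelf 3 (new)  [load 75/100]
  70 → shelf 4 (new)  [load 70/100]
  65 → shelf 5 (new)  [load 65/100]
  65 → shelf 6 (new)  [load 65/100]
  60 → shelf 7 (new)  [load 60/100]
  30 → shelf 4  [load 100/100]
  25 → shelf 3  [load 100/100]
  25 → shelf 5  [load 90/100]
  20 → shelf 1  [load 100/100]
  20 → shelf 2  [load 100/100]
  10 → shelf 5  [load 100/100]
7 shelves opened.

7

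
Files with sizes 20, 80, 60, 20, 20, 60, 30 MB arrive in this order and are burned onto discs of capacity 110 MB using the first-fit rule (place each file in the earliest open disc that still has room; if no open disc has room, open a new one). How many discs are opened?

3

  20 → disc 1 (new)  [load 20/110]
  80 → disc 1  [load 100/110]
  60 → disc 2 (new)  [load 60/110]
  20 → disc 2  [load 80/110]
  20 → disc 2  [load 100/110]
  60 → disc 3 (new)  [load 60/110]
  30 → disc 3  [load 90/110]
3 discs opened.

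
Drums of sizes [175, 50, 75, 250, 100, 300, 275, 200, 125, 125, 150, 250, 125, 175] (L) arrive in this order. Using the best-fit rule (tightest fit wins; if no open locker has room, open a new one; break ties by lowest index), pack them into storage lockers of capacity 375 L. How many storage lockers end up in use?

8

  175 → locker 1 (new)  [load 175/375]
  50 → locker 1  [load 225/375]
  75 → locker 1  [load 300/375]
  250 → locker 2 (new)  [load 250/375]
  100 → locker 2  [load 350/375]
  300 → locker 3 (new)  [load 300/375]
  275 → locker 4 (new)  [load 275/375]
  200 → locker 5 (new)  [load 200/375]
  125 → locker 5  [load 325/375]
  125 → locker 6 (new)  [load 125/375]
  150 → locker 6  [load 275/375]
  250 → locker 7 (new)  [load 250/375]
  125 → locker 7  [load 375/375]
  175 → locker 8 (new)  [load 175/375]
8 storage lockers opened.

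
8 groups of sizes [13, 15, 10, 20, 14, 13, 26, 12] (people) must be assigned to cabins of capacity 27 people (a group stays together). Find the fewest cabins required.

Total = 26 + 20 + 15 + 14 + 13 + 13 + 12 + 10 = 123 people.
Lower bound: ⌈123/27⌉ = 5 cabins.
A packing using 5 cabins:
  cabin 1: 26 = 26
  cabin 2: 20 = 20
  cabin 3: 15 + 12 = 27
  cabin 4: 14 + 13 = 27
  cabin 5: 13 + 10 = 23
This matches the lower bound, so 5 is optimal.

5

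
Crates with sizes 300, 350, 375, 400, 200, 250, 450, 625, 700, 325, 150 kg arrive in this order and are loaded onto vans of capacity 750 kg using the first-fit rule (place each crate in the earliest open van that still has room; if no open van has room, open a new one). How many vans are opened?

  300 → van 1 (new)  [load 300/750]
  350 → van 1  [load 650/750]
  375 → van 2 (new)  [load 375/750]
  400 → van 3 (new)  [load 400/750]
  200 → van 2  [load 575/750]
  250 → van 3  [load 650/750]
  450 → van 4 (new)  [load 450/750]
  625 → van 5 (new)  [load 625/750]
  700 → van 6 (new)  [load 700/750]
  325 → van 7 (new)  [load 325/750]
  150 → van 2  [load 725/750]
7 vans opened.

7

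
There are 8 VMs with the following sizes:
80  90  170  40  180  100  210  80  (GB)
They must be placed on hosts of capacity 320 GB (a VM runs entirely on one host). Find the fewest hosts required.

4

Total = 210 + 180 + 170 + 100 + 90 + 80 + 80 + 40 = 950 GB.
Lower bound: ⌈950/320⌉ = 3 hosts.
A packing using 4 hosts:
  host 1: 210 + 100 = 310
  host 2: 180 + 90 + 40 = 310
  host 3: 170 + 80 = 250
  host 4: 80 = 80
No arrangement into 3 hosts stays within capacity, so 4 is optimal.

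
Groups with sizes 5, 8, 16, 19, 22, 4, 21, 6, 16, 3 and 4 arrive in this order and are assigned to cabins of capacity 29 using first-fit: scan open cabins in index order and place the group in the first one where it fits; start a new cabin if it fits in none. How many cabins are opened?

5

  5 → cabin 1 (new)  [load 5/29]
  8 → cabin 1  [load 13/29]
  16 → cabin 1  [load 29/29]
  19 → cabin 2 (new)  [load 19/29]
  22 → cabin 3 (new)  [load 22/29]
  4 → cabin 2  [load 23/29]
  21 → cabin 4 (new)  [load 21/29]
  6 → cabin 2  [load 29/29]
  16 → cabin 5 (new)  [load 16/29]
  3 → cabin 3  [load 25/29]
  4 → cabin 3  [load 29/29]
5 cabins opened.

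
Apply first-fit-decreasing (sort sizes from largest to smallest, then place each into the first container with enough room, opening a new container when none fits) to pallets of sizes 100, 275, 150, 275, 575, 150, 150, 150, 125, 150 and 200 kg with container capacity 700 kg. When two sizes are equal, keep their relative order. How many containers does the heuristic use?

Sorted descending: 575, 275, 275, 200, 150, 150, 150, 150, 150, 125, 100.
  575 → container 1 (new)  [load 575/700]
  275 → container 2 (new)  [load 275/700]
  275 → container 2  [load 550/700]
  200 → container 3 (new)  [load 200/700]
  150 → container 2  [load 700/700]
  150 → container 3  [load 350/700]
  150 → container 3  [load 500/700]
  150 → container 3  [load 650/700]
  150 → container 4 (new)  [load 150/700]
  125 → container 1  [load 700/700]
  100 → container 4  [load 250/700]
4 containers opened.

4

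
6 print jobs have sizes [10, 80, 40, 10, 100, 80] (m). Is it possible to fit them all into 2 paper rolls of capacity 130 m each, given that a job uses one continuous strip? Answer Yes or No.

No

Total = 320 m; ⌈320/130⌉ = 3.
At least 3 paper rolls are required, but only 2 are allowed.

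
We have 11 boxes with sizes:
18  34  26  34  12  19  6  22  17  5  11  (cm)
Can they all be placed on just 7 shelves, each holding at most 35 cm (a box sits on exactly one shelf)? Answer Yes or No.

A valid assignment using 6 shelves:
  shelf 1: 34 = 34
  shelf 2: 34 = 34
  shelf 3: 26 + 6 = 32
  shelf 4: 22 + 12 = 34
  shelf 5: 19 + 11 + 5 = 35
  shelf 6: 18 + 17 = 35
That uses only 6 ≤ 7, so 7 shelves are enough.

Yes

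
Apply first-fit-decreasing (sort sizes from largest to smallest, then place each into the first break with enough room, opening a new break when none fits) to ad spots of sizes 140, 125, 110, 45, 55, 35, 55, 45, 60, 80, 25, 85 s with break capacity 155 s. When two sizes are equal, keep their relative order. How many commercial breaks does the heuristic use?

Sorted descending: 140, 125, 110, 85, 80, 60, 55, 55, 45, 45, 35, 25.
  140 → break 1 (new)  [load 140/155]
  125 → break 2 (new)  [load 125/155]
  110 → break 3 (new)  [load 110/155]
  85 → break 4 (new)  [load 85/155]
  80 → break 5 (new)  [load 80/155]
  60 → break 4  [load 145/155]
  55 → break 5  [load 135/155]
  55 → break 6 (new)  [load 55/155]
  45 → break 3  [load 155/155]
  45 → break 6  [load 100/155]
  35 → break 6  [load 135/155]
  25 → break 2  [load 150/155]
6 commercial breaks opened.

6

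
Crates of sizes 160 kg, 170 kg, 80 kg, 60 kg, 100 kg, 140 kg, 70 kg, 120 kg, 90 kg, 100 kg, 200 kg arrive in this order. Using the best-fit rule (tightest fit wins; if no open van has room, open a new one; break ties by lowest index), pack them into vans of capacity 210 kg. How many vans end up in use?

  160 → van 1 (new)  [load 160/210]
  170 → van 2 (new)  [load 170/210]
  80 → van 3 (new)  [load 80/210]
  60 → van 3  [load 140/210]
  100 → van 4 (new)  [load 100/210]
  140 → van 5 (new)  [load 140/210]
  70 → van 3  [load 210/210]
  120 → van 6 (new)  [load 120/210]
  90 → van 6  [load 210/210]
  100 → van 4  [load 200/210]
  200 → van 7 (new)  [load 200/210]
7 vans opened.

7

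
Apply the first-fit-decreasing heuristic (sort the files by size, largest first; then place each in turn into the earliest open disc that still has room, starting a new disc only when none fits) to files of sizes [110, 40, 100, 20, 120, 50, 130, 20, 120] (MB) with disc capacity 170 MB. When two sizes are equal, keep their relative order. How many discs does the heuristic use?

5

Sorted descending: 130, 120, 120, 110, 100, 50, 40, 20, 20.
  130 → disc 1 (new)  [load 130/170]
  120 → disc 2 (new)  [load 120/170]
  120 → disc 3 (new)  [load 120/170]
  110 → disc 4 (new)  [load 110/170]
  100 → disc 5 (new)  [load 100/170]
  50 → disc 2  [load 170/170]
  40 → disc 1  [load 170/170]
  20 → disc 3  [load 140/170]
  20 → disc 3  [load 160/170]
5 discs opened.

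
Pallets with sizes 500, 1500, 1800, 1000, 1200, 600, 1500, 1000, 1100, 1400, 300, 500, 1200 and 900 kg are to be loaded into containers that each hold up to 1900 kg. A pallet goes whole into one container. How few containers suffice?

Total = 1800 + 1500 + 1500 + 1400 + 1200 + 1200 + 1100 + 1000 + 1000 + 900 + 600 + 500 + 500 + 300 = 14500 kg.
Lower bound: ⌈14500/1900⌉ = 8 containers.
Also, 9 pallets each exceed 950 kg, and no two of those can share a container, so at least 9 containers are needed.
A packing using 9 containers:
  container 1: 1800 = 1800
  container 2: 1500 + 300 = 1800
  container 3: 1500 = 1500
  container 4: 1400 + 500 = 1900
  container 5: 1200 + 600 = 1800
  container 6: 1200 + 500 = 1700
  container 7: 1100 = 1100
  container 8: 1000 + 900 = 1900
  container 9: 1000 = 1000
This matches the lower bound, so 9 is optimal.

9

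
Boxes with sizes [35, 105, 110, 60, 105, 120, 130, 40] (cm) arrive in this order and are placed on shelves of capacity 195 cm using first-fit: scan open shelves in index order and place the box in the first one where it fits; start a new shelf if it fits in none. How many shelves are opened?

  35 → shelf 1 (new)  [load 35/195]
  105 → shelf 1  [load 140/195]
  110 → shelf 2 (new)  [load 110/195]
  60 → shelf 2  [load 170/195]
  105 → shelf 3 (new)  [load 105/195]
  120 → shelf 4 (new)  [load 120/195]
  130 → shelf 5 (new)  [load 130/195]
  40 → shelf 1  [load 180/195]
5 shelves opened.

5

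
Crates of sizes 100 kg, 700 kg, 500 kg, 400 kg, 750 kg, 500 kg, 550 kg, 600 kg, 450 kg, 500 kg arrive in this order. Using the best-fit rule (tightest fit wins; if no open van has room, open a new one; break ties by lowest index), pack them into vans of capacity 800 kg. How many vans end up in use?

9

  100 → van 1 (new)  [load 100/800]
  700 → van 1  [load 800/800]
  500 → van 2 (new)  [load 500/800]
  400 → van 3 (new)  [load 400/800]
  750 → van 4 (new)  [load 750/800]
  500 → van 5 (new)  [load 500/800]
  550 → van 6 (new)  [load 550/800]
  600 → van 7 (new)  [load 600/800]
  450 → van 8 (new)  [load 450/800]
  500 → van 9 (new)  [load 500/800]
9 vans opened.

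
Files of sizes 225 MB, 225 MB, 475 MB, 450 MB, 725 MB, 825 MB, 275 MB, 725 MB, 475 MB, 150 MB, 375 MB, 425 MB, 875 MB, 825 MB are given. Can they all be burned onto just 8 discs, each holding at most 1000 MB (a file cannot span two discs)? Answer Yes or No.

A valid assignment using 8 discs:
  disc 1: 875 = 875
  disc 2: 825 + 150 = 975
  disc 3: 825 = 825
  disc 4: 725 + 275 = 1000
  disc 5: 725 + 225 = 950
  disc 6: 475 + 475 = 950
  disc 7: 450 + 425 = 875
  disc 8: 375 + 225 = 600
Every load is within 1000 MB, so 8 discs suffice.

Yes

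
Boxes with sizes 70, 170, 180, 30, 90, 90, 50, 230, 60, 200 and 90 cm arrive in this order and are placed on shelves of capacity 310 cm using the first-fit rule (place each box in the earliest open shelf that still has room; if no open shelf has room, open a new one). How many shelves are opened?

  70 → shelf 1 (new)  [load 70/310]
  170 → shelf 1  [load 240/310]
  180 → shelf 2 (new)  [load 180/310]
  30 → shelf 1  [load 270/310]
  90 → shelf 2  [load 270/310]
  90 → shelf 3 (new)  [load 90/310]
  50 → shelf 3  [load 140/310]
  230 → shelf 4 (new)  [load 230/310]
  60 → shelf 3  [load 200/310]
  200 → shelf 5 (new)  [load 200/310]
  90 → shelf 3  [load 290/310]
5 shelves opened.

5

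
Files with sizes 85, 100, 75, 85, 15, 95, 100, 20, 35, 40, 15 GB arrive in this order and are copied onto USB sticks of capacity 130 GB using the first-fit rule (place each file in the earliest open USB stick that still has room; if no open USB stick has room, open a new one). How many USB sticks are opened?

  85 → USB stick 1 (new)  [load 85/130]
  100 → USB stick 2 (new)  [load 100/130]
  75 → USB stick 3 (new)  [load 75/130]
  85 → USB stick 4 (new)  [load 85/130]
  15 → USB stick 1  [load 100/130]
  95 → USB stick 5 (new)  [load 95/130]
  100 → USB stick 6 (new)  [load 100/130]
  20 → USB stick 1  [load 120/130]
  35 → USB stick 3  [load 110/130]
  40 → USB stick 4  [load 125/130]
  15 → USB stick 2  [load 115/130]
6 USB sticks opened.

6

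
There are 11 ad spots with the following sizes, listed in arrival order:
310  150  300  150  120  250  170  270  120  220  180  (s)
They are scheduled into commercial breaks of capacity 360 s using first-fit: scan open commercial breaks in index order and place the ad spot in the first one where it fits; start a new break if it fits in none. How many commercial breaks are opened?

  310 → break 1 (new)  [load 310/360]
  150 → break 2 (new)  [load 150/360]
  300 → break 3 (new)  [load 300/360]
  150 → break 2  [load 300/360]
  120 → break 4 (new)  [load 120/360]
  250 → break 5 (new)  [load 250/360]
  170 → break 4  [load 290/360]
  270 → break 6 (new)  [load 270/360]
  120 → break 7 (new)  [load 120/360]
  220 → break 7  [load 340/360]
  180 → break 8 (new)  [load 180/360]
8 commercial breaks opened.

8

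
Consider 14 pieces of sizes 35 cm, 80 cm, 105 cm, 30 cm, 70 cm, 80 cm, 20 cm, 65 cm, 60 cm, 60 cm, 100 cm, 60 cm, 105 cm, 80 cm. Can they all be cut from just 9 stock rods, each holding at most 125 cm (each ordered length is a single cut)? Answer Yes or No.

Yes

A valid assignment using 9 stock rods:
  stock rod 1: 105 + 20 = 125
  stock rod 2: 105 = 105
  stock rod 3: 100 = 100
  stock rod 4: 80 + 35 = 115
  stock rod 5: 80 + 30 = 110
  stock rod 6: 80 = 80
  stock rod 7: 70 = 70
  stock rod 8: 65 + 60 = 125
  stock rod 9: 60 + 60 = 120
Every load is within 125 cm, so 9 stock rods suffice.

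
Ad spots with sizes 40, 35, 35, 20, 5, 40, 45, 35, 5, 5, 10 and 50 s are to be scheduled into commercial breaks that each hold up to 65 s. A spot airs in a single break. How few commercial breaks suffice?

Total = 50 + 45 + 40 + 40 + 35 + 35 + 35 + 20 + 10 + 5 + 5 + 5 = 325 s.
Lower bound: ⌈325/65⌉ = 5 commercial breaks.
Also, 7 ad spots each exceed 65/2 s, and no two of those can share a break, so at least 7 commercial breaks are needed.
A packing using 7 commercial breaks:
  break 1: 50 + 10 + 5 = 65
  break 2: 45 + 20 = 65
  break 3: 40 + 5 + 5 = 50
  break 4: 40 = 40
  break 5: 35 = 35
  break 6: 35 = 35
  break 7: 35 = 35
This matches the lower bound, so 7 is optimal.

7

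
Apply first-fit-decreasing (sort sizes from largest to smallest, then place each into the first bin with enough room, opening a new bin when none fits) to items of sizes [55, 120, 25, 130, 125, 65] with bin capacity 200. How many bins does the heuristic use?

Sorted descending: 130, 125, 120, 65, 55, 25.
  130 → bin 1 (new)  [load 130/200]
  125 → bin 2 (new)  [load 125/200]
  120 → bin 3 (new)  [load 120/200]
  65 → bin 1  [load 195/200]
  55 → bin 2  [load 180/200]
  25 → bin 3  [load 145/200]
3 bins opened.

3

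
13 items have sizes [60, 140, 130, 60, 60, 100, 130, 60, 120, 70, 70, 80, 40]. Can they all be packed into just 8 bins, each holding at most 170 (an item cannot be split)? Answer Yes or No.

Yes

A valid assignment using 8 bins:
  bin 1: 140 = 140
  bin 2: 130 + 40 = 170
  bin 3: 130 = 130
  bin 4: 120 = 120
  bin 5: 100 + 70 = 170
  bin 6: 80 + 70 = 150
  bin 7: 60 + 60 = 120
  bin 8: 60 + 60 = 120
Every load is within 170, so 8 bins suffice.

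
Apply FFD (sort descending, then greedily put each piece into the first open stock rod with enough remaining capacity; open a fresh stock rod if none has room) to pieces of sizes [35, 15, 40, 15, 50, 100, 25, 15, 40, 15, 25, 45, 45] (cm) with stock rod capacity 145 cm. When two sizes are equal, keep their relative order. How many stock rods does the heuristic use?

4

Sorted descending: 100, 50, 45, 45, 40, 40, 35, 25, 25, 15, 15, 15, 15.
  100 → stock rod 1 (new)  [load 100/145]
  50 → stock rod 2 (new)  [load 50/145]
  45 → stock rod 1  [load 145/145]
  45 → stock rod 2  [load 95/145]
  40 → stock rod 2  [load 135/145]
  40 → stock rod 3 (new)  [load 40/145]
  35 → stock rod 3  [load 75/145]
  25 → stock rod 3  [load 100/145]
  25 → stock rod 3  [load 125/145]
  15 → stock rod 3  [load 140/145]
  15 → stock rod 4 (new)  [load 15/145]
  15 → stock rod 4  [load 30/145]
  15 → stock rod 4  [load 45/145]
4 stock rods opened.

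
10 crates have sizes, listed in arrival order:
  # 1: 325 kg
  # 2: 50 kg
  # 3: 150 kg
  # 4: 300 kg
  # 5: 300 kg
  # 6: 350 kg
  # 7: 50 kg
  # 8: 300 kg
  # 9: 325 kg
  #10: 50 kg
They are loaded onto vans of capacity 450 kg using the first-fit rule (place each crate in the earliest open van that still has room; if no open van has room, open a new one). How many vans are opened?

  325 → van 1 (new)  [load 325/450]
  50 → van 1  [load 375/450]
  150 → van 2 (new)  [load 150/450]
  300 → van 2  [load 450/450]
  300 → van 3 (new)  [load 300/450]
  350 → van 4 (new)  [load 350/450]
  50 → van 1  [load 425/450]
  300 → van 5 (new)  [load 300/450]
  325 → van 6 (new)  [load 325/450]
  50 → van 3  [load 350/450]
6 vans opened.

6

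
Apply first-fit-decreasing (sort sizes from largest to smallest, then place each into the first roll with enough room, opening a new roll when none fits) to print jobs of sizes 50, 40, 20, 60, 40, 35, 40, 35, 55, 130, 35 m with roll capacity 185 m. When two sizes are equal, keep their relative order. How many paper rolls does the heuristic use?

Sorted descending: 130, 60, 55, 50, 40, 40, 40, 35, 35, 35, 20.
  130 → roll 1 (new)  [load 130/185]
  60 → roll 2 (new)  [load 60/185]
  55 → roll 1  [load 185/185]
  50 → roll 2  [load 110/185]
  40 → roll 2  [load 150/185]
  40 → roll 3 (new)  [load 40/185]
  40 → roll 3  [load 80/185]
  35 → roll 2  [load 185/185]
  35 → roll 3  [load 115/185]
  35 → roll 3  [load 150/185]
  20 → roll 3  [load 170/185]
3 paper rolls opened.

3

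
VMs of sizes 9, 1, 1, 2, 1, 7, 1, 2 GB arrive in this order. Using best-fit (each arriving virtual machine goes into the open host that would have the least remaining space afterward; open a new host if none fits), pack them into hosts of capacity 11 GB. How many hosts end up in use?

3

  9 → host 1 (new)  [load 9/11]
  1 → host 1  [load 10/11]
  1 → host 1  [load 11/11]
  2 → host 2 (new)  [load 2/11]
  1 → host 2  [load 3/11]
  7 → host 2  [load 10/11]
  1 → host 2  [load 11/11]
  2 → host 3 (new)  [load 2/11]
3 hosts opened.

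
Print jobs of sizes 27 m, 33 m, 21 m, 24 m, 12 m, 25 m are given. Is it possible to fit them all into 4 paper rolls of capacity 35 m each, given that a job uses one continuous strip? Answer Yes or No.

No

Total = 142 m; ⌈142/35⌉ = 5.
At least 5 paper rolls are required, but only 4 are allowed.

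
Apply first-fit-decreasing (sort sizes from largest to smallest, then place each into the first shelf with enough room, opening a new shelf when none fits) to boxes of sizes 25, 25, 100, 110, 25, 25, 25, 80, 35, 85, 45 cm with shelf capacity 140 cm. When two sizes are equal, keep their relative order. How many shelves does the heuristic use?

Sorted descending: 110, 100, 85, 80, 45, 35, 25, 25, 25, 25, 25.
  110 → shelf 1 (new)  [load 110/140]
  100 → shelf 2 (new)  [load 100/140]
  85 → shelf 3 (new)  [load 85/140]
  80 → shelf 4 (new)  [load 80/140]
  45 → shelf 3  [load 130/140]
  35 → shelf 2  [load 135/140]
  25 → shelf 1  [load 135/140]
  25 → shelf 4  [load 105/140]
  25 → shelf 4  [load 130/140]
  25 → shelf 5 (new)  [load 25/140]
  25 → shelf 5  [load 50/140]
5 shelves opened.

5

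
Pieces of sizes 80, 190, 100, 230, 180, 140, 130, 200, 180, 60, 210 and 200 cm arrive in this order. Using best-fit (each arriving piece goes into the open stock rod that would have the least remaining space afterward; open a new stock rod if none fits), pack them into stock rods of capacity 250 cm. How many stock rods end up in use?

10

  80 → stock rod 1 (new)  [load 80/250]
  190 → stock rod 2 (new)  [load 190/250]
  100 → stock rod 1  [load 180/250]
  230 → stock rod 3 (new)  [load 230/250]
  180 → stock rod 4 (new)  [load 180/250]
  140 → stock rod 5 (new)  [load 140/250]
  130 → stock rod 6 (new)  [load 130/250]
  200 → stock rod 7 (new)  [load 200/250]
  180 → stock rod 8 (new)  [load 180/250]
  60 → stock rod 2  [load 250/250]
  210 → stock rod 9 (new)  [load 210/250]
  200 → stock rod 10 (new)  [load 200/250]
10 stock rods opened.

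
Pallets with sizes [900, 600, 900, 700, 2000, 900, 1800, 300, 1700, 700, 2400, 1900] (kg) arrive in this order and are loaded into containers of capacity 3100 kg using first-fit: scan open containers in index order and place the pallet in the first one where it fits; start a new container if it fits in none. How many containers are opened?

  900 → container 1 (new)  [load 900/3100]
  600 → container 1  [load 1500/3100]
  900 → container 1  [load 2400/3100]
  700 → container 1  [load 3100/3100]
  2000 → container 2 (new)  [load 2000/3100]
  900 → container 2  [load 2900/3100]
  1800 → container 3 (new)  [load 1800/3100]
  300 → container 3  [load 2100/3100]
  1700 → container 4 (new)  [load 1700/3100]
  700 → container 3  [load 2800/3100]
  2400 → container 5 (new)  [load 2400/3100]
  1900 → container 6 (new)  [load 1900/3100]
6 containers opened.

6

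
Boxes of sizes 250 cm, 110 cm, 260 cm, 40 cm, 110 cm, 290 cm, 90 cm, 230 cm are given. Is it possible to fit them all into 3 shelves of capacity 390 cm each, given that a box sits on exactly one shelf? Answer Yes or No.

Total = 1380 cm; ⌈1380/390⌉ = 4.
At least 4 shelves are required, but only 3 are allowed.

No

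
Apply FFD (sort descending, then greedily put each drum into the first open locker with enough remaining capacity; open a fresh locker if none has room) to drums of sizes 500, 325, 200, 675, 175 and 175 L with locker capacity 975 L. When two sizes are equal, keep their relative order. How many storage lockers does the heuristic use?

Sorted descending: 675, 500, 325, 200, 175, 175.
  675 → locker 1 (new)  [load 675/975]
  500 → locker 2 (new)  [load 500/975]
  325 → locker 2  [load 825/975]
  200 → locker 1  [load 875/975]
  175 → locker 3 (new)  [load 175/975]
  175 → locker 3  [load 350/975]
3 storage lockers opened.

3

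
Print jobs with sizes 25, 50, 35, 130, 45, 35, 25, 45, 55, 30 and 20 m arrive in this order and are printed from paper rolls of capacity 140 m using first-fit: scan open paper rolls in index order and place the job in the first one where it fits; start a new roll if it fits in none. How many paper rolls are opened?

4

  25 → roll 1 (new)  [load 25/140]
  50 → roll 1  [load 75/140]
  35 → roll 1  [load 110/140]
  130 → roll 2 (new)  [load 130/140]
  45 → roll 3 (new)  [load 45/140]
  35 → roll 3  [load 80/140]
  25 → roll 1  [load 135/140]
  45 → roll 3  [load 125/140]
  55 → roll 4 (new)  [load 55/140]
  30 → roll 4  [load 85/140]
  20 → roll 4  [load 105/140]
4 paper rolls opened.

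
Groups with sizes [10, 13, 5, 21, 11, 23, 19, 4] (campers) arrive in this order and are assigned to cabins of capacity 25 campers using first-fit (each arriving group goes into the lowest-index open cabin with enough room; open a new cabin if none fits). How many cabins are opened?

  10 → cabin 1 (new)  [load 10/25]
  13 → cabin 1  [load 23/25]
  5 → cabin 2 (new)  [load 5/25]
  21 → cabin 3 (new)  [load 21/25]
  11 → cabin 2  [load 16/25]
  23 → cabin 4 (new)  [load 23/25]
  19 → cabin 5 (new)  [load 19/25]
  4 → cabin 2  [load 20/25]
5 cabins opened.

5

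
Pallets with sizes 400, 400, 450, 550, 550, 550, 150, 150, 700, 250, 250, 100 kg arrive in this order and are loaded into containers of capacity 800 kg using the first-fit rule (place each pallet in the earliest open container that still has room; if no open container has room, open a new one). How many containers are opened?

6

  400 → container 1 (new)  [load 400/800]
  400 → container 1  [load 800/800]
  450 → container 2 (new)  [load 450/800]
  550 → container 3 (new)  [load 550/800]
  550 → container 4 (new)  [load 550/800]
  550 → container 5 (new)  [load 550/800]
  150 → container 2  [load 600/800]
  150 → container 2  [load 750/800]
  700 → container 6 (new)  [load 700/800]
  250 → container 3  [load 800/800]
  250 → container 4  [load 800/800]
  100 → container 5  [load 650/800]
6 containers opened.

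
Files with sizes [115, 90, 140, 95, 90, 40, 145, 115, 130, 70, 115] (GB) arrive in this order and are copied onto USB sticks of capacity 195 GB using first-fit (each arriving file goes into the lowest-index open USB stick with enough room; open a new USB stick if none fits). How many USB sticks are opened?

8

  115 → USB stick 1 (new)  [load 115/195]
  90 → USB stick 2 (new)  [load 90/195]
  140 → USB stick 3 (new)  [load 140/195]
  95 → USB stick 2  [load 185/195]
  90 → USB stick 4 (new)  [load 90/195]
  40 → USB stick 1  [load 155/195]
  145 → USB stick 5 (new)  [load 145/195]
  115 → USB stick 6 (new)  [load 115/195]
  130 → USB stick 7 (new)  [load 130/195]
  70 → USB stick 4  [load 160/195]
  115 → USB stick 8 (new)  [load 115/195]
8 USB sticks opened.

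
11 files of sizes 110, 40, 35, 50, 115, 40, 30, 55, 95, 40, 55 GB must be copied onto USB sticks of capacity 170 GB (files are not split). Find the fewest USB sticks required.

4

Total = 115 + 110 + 95 + 55 + 55 + 50 + 40 + 40 + 40 + 35 + 30 = 665 GB.
Lower bound: ⌈665/170⌉ = 4 USB sticks.
A packing using 4 USB sticks:
  USB stick 1: 115 + 55 = 170
  USB stick 2: 110 + 55 = 165
  USB stick 3: 95 + 40 + 35 = 170
  USB stick 4: 50 + 40 + 40 + 30 = 160
This matches the lower bound, so 4 is optimal.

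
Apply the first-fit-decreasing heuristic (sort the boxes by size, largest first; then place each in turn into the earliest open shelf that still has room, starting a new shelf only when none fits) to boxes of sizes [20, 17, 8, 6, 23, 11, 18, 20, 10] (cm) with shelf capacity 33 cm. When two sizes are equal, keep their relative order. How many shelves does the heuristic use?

Sorted descending: 23, 20, 20, 18, 17, 11, 10, 8, 6.
  23 → shelf 1 (new)  [load 23/33]
  20 → shelf 2 (new)  [load 20/33]
  20 → shelf 3 (new)  [load 20/33]
  18 → shelf 4 (new)  [load 18/33]
  17 → shelf 5 (new)  [load 17/33]
  11 → shelf 2  [load 31/33]
  10 → shelf 1  [load 33/33]
  8 → shelf 3  [load 28/33]
  6 → shelf 4  [load 24/33]
5 shelves opened.

5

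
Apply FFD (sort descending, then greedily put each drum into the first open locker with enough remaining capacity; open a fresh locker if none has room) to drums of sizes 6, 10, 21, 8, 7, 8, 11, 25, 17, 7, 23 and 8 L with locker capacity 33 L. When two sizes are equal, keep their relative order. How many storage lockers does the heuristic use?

5

Sorted descending: 25, 23, 21, 17, 11, 10, 8, 8, 8, 7, 7, 6.
  25 → locker 1 (new)  [load 25/33]
  23 → locker 2 (new)  [load 23/33]
  21 → locker 3 (new)  [load 21/33]
  17 → locker 4 (new)  [load 17/33]
  11 → locker 3  [load 32/33]
  10 → locker 2  [load 33/33]
  8 → locker 1  [load 33/33]
  8 → locker 4  [load 25/33]
  8 → locker 4  [load 33/33]
  7 → locker 5 (new)  [load 7/33]
  7 → locker 5  [load 14/33]
  6 → locker 5  [load 20/33]
5 storage lockers opened.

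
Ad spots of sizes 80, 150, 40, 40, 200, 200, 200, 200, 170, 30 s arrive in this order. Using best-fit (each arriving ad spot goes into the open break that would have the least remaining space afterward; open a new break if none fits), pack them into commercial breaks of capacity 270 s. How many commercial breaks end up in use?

6

  80 → break 1 (new)  [load 80/270]
  150 → break 1  [load 230/270]
  40 → break 1  [load 270/270]
  40 → break 2 (new)  [load 40/270]
  200 → break 2  [load 240/270]
  200 → break 3 (new)  [load 200/270]
  200 → break 4 (new)  [load 200/270]
  200 → break 5 (new)  [load 200/270]
  170 → break 6 (new)  [load 170/270]
  30 → break 2  [load 270/270]
6 commercial breaks opened.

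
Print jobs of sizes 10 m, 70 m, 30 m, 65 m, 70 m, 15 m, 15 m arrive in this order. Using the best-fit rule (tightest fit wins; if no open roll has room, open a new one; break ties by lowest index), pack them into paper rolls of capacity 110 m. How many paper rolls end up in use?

3

  10 → roll 1 (new)  [load 10/110]
  70 → roll 1  [load 80/110]
  30 → roll 1  [load 110/110]
  65 → roll 2 (new)  [load 65/110]
  70 → roll 3 (new)  [load 70/110]
  15 → roll 3  [load 85/110]
  15 → roll 3  [load 100/110]
3 paper rolls opened.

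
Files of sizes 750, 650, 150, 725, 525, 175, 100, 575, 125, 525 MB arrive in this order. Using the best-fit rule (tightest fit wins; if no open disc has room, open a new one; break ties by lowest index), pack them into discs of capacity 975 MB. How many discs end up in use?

  750 → disc 1 (new)  [load 750/975]
  650 → disc 2 (new)  [load 650/975]
  150 → disc 1  [load 900/975]
  725 → disc 3 (new)  [load 725/975]
  525 → disc 4 (new)  [load 525/975]
  175 → disc 3  [load 900/975]
  100 → disc 2  [load 750/975]
  575 → disc 5 (new)  [load 575/975]
  125 → disc 2  [load 875/975]
  525 → disc 6 (new)  [load 525/975]
6 discs opened.

6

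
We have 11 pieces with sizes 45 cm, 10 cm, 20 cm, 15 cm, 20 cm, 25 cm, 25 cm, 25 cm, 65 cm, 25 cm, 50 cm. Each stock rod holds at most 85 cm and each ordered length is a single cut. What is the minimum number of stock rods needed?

Total = 65 + 50 + 45 + 25 + 25 + 25 + 25 + 20 + 20 + 15 + 10 = 325 cm.
Lower bound: ⌈325/85⌉ = 4 stock rods.
A packing using 4 stock rods:
  stock rod 1: 65 + 20 = 85
  stock rod 2: 50 + 25 + 10 = 85
  stock rod 3: 45 + 25 + 15 = 85
  stock rod 4: 25 + 25 + 20 = 70
This matches the lower bound, so 4 is optimal.

4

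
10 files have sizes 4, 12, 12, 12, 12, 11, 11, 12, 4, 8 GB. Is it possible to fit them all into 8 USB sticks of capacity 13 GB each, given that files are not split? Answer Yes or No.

No

Total = 98 GB; ⌈98/13⌉ = 8.
The bound of 8 does not rule out 8, but exhaustive search shows no assignment into 8 USB sticks of capacity 13 GB exists — the minimum is 9.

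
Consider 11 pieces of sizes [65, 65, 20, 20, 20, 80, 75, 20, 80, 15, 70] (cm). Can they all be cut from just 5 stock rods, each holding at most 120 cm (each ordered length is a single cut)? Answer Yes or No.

No

Total = 530 cm; ⌈530/120⌉ = 5.
6 pieces each exceed half the capacity and cannot share a stock rod, forcing at least 6 stock rods.
At least 6 stock rods are required, but only 5 are allowed.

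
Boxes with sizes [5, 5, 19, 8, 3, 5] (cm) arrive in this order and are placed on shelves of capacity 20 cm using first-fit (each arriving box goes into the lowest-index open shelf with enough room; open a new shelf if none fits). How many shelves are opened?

3

  5 → shelf 1 (new)  [load 5/20]
  5 → shelf 1  [load 10/20]
  19 → shelf 2 (new)  [load 19/20]
  8 → shelf 1  [load 18/20]
  3 → shelf 3 (new)  [load 3/20]
  5 → shelf 3  [load 8/20]
3 shelves opened.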